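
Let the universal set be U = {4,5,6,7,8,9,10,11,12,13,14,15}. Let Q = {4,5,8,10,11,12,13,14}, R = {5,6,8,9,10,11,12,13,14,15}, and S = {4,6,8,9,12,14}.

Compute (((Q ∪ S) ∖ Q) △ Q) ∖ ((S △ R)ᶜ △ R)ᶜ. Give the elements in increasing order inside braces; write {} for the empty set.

{5,10,11,13}

Q ∪ S = {4,5,6,8,9,10,11,12,13,14}
(Q ∪ S) ∖ Q = {6,9}
((Q ∪ S) ∖ Q) △ Q = {4,5,6,8,9,10,11,12,13,14}
S △ R = {4,5,10,11,13,15}
(S △ R)ᶜ = {6,7,8,9,12,14}
(S △ R)ᶜ △ R = {5,7,10,11,13,15}
((S △ R)ᶜ △ R)ᶜ = {4,6,8,9,12,14}
(((Q ∪ S) ∖ Q) △ Q) ∖ ((S △ R)ᶜ △ R)ᶜ = {5,10,11,13}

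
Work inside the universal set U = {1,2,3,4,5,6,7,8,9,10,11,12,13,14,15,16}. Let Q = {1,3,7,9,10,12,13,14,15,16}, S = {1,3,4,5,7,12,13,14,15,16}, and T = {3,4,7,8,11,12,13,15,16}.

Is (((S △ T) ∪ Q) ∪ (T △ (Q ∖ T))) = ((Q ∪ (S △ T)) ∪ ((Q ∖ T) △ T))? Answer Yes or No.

S △ T = {1,5,8,11,14}
(S △ T) ∪ Q = {1,3,5,7,8,9,10,11,12,13,14,15,16}
Q ∖ T = {1,9,10,14}
T △ (Q ∖ T) = {1,3,4,7,8,9,10,11,12,13,14,15,16}
((S △ T) ∪ Q) ∪ (T △ (Q ∖ T)) = {1,3,4,5,7,8,9,10,11,12,13,14,15,16}
Q ∪ (S △ T) = {1,3,5,7,8,9,10,11,12,13,14,15,16}
(Q ∖ T) △ T = {1,3,4,7,8,9,10,11,12,13,14,15,16}
(Q ∪ (S △ T)) ∪ ((Q ∖ T) △ T) = {1,3,4,5,7,8,9,10,11,12,13,14,15,16}
Both equal {1,3,4,5,7,8,9,10,11,12,13,14,15,16}, so ((S △ T) ∪ Q) ∪ (T △ (Q ∖ T)) = (Q ∪ (S △ T)) ∪ ((Q ∖ T) △ T).

Yes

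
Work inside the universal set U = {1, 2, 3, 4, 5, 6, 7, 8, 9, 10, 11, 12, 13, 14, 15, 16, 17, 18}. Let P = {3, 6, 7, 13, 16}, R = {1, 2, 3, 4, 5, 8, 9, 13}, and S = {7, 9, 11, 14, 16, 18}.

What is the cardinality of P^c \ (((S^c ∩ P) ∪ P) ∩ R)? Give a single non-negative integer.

13

P^c = {1, 2, 4, 5, 8, 9, 10, 11, 12, 14, 15, 17, 18}
S^c = {1, 2, 3, 4, 5, 6, 8, 10, 12, 13, 15, 17}
S^c ∩ P = {3, 6, 13}
(S^c ∩ P) ∪ P = {3, 6, 7, 13, 16}
((S^c ∩ P) ∪ P) ∩ R = {3, 13}
P^c \ (((S^c ∩ P) ∪ P) ∩ R) = {1, 2, 4, 5, 8, 9, 10, 11, 12, 14, 15, 17, 18}
|P^c \ (((S^c ∩ P) ∪ P) ∩ R)| = 13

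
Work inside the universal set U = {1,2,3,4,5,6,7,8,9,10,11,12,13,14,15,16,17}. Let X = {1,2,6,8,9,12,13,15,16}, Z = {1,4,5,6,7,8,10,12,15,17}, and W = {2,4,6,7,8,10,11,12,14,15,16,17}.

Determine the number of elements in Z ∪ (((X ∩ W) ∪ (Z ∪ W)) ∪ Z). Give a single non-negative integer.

X ∩ W = {2,6,8,12,15,16}
Z ∪ W = {1,2,4,5,6,7,8,10,11,12,14,15,16,17}
(X ∩ W) ∪ (Z ∪ W) = {1,2,4,5,6,7,8,10,11,12,14,15,16,17}
((X ∩ W) ∪ (Z ∪ W)) ∪ Z = {1,2,4,5,6,7,8,10,11,12,14,15,16,17}
Z ∪ (((X ∩ W) ∪ (Z ∪ W)) ∪ Z) = {1,2,4,5,6,7,8,10,11,12,14,15,16,17}
|Z ∪ (((X ∩ W) ∪ (Z ∪ W)) ∪ Z)| = 14

14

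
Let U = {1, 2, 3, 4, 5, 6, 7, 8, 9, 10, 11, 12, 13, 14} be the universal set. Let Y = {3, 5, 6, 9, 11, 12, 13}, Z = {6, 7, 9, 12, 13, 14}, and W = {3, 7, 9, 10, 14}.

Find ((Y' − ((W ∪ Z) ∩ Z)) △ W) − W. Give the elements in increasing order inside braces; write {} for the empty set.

{1, 2, 4, 8}

Y' = {1, 2, 4, 7, 8, 10, 14}
W ∪ Z = {3, 6, 7, 9, 10, 12, 13, 14}
(W ∪ Z) ∩ Z = {6, 7, 9, 12, 13, 14}
Y' − ((W ∪ Z) ∩ Z) = {1, 2, 4, 8, 10}
(Y' − ((W ∪ Z) ∩ Z)) △ W = {1, 2, 3, 4, 7, 8, 9, 14}
((Y' − ((W ∪ Z) ∩ Z)) △ W) − W = {1, 2, 4, 8}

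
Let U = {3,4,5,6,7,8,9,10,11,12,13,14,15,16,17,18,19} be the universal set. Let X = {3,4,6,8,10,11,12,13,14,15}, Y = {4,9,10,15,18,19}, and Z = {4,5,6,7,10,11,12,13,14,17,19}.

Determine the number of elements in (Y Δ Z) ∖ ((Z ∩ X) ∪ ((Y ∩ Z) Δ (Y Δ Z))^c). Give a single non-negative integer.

6

Y Δ Z = {5,6,7,9,11,12,13,14,15,17,18}
Z ∩ X = {4,6,10,11,12,13,14}
Y ∩ Z = {4,10,19}
(Y ∩ Z) Δ (Y Δ Z) = {4,5,6,7,9,10,11,12,13,14,15,17,18,19}
((Y ∩ Z) Δ (Y Δ Z))^c = {3,8,16}
(Z ∩ X) ∪ ((Y ∩ Z) Δ (Y Δ Z))^c = {3,4,6,8,10,11,12,13,14,16}
(Y Δ Z) ∖ ((Z ∩ X) ∪ ((Y ∩ Z) Δ (Y Δ Z))^c) = {5,7,9,15,17,18}
|(Y Δ Z) ∖ ((Z ∩ X) ∪ ((Y ∩ Z) Δ (Y Δ Z))^c)| = 6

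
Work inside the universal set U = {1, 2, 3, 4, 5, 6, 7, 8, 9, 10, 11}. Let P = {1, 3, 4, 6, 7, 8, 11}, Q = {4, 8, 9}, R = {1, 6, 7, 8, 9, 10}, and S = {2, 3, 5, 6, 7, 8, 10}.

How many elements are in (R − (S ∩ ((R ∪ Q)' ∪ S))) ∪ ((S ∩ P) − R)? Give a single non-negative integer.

R ∪ Q = {1, 4, 6, 7, 8, 9, 10}
(R ∪ Q)' = {2, 3, 5, 11}
(R ∪ Q)' ∪ S = {2, 3, 5, 6, 7, 8, 10, 11}
S ∩ ((R ∪ Q)' ∪ S) = {2, 3, 5, 6, 7, 8, 10}
R − (S ∩ ((R ∪ Q)' ∪ S)) = {1, 9}
S ∩ P = {3, 6, 7, 8}
(S ∩ P) − R = {3}
(R − (S ∩ ((R ∪ Q)' ∪ S))) ∪ ((S ∩ P) − R) = {1, 3, 9}
|(R − (S ∩ ((R ∪ Q)' ∪ S))) ∪ ((S ∩ P) − R)| = 3

3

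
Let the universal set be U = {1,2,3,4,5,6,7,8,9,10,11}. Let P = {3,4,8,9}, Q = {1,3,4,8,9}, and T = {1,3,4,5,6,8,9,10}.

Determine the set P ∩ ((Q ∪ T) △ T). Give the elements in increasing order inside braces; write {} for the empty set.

{}

Q ∪ T = {1,3,4,5,6,8,9,10}
(Q ∪ T) △ T = {}
P ∩ ((Q ∪ T) △ T) = {}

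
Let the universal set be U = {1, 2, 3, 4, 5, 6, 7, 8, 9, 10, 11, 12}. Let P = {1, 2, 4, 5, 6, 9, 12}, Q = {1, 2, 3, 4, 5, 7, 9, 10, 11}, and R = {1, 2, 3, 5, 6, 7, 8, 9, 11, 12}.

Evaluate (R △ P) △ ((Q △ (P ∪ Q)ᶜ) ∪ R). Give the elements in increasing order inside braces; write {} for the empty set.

{1, 2, 5, 6, 9, 10, 12}

R △ P = {3, 4, 7, 8, 11}
P ∪ Q = {1, 2, 3, 4, 5, 6, 7, 9, 10, 11, 12}
(P ∪ Q)ᶜ = {8}
Q △ (P ∪ Q)ᶜ = {1, 2, 3, 4, 5, 7, 8, 9, 10, 11}
(Q △ (P ∪ Q)ᶜ) ∪ R = {1, 2, 3, 4, 5, 6, 7, 8, 9, 10, 11, 12}
(R △ P) △ ((Q △ (P ∪ Q)ᶜ) ∪ R) = {1, 2, 5, 6, 9, 10, 12}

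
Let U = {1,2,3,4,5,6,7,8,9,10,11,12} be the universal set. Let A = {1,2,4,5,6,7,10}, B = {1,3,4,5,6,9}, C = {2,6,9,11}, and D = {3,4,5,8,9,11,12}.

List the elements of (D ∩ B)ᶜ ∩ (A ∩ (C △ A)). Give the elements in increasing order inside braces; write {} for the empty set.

{1,7,10}

D ∩ B = {3,4,5,9}
(D ∩ B)ᶜ = {1,2,6,7,8,10,11,12}
C △ A = {1,4,5,7,9,10,11}
A ∩ (C △ A) = {1,4,5,7,10}
(D ∩ B)ᶜ ∩ (A ∩ (C △ A)) = {1,7,10}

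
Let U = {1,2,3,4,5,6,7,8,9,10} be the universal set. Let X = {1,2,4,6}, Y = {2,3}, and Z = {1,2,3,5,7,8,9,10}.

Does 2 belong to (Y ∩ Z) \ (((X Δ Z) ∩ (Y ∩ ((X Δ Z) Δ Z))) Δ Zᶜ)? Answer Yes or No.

Yes

2 ∈ Y and 2 ∈ Z, so 2 ∈ Y ∩ Z
2 ∈ X and 2 ∈ Z, so 2 ∉ X Δ Z
2 ∈ X and 2 ∈ Z, so 2 ∉ X Δ Z
2 ∉ (X Δ Z) and 2 ∈ Z, so 2 ∈ (X Δ Z) Δ Z
2 ∈ Y and 2 ∈ ((X Δ Z) Δ Z), so 2 ∈ Y ∩ ((X Δ Z) Δ Z)
2 ∉ (X Δ Z) and 2 ∈ (Y ∩ ((X Δ Z) Δ Z)), so 2 ∉ (X Δ Z) ∩ (Y ∩ ((X Δ Z) Δ Z))
2 ∈ Z, so 2 ∉ Zᶜ
2 ∉ ((X Δ Z) ∩ (Y ∩ ((X Δ Z) Δ Z))) and 2 ∉ Zᶜ, so 2 ∉ ((X Δ Z) ∩ (Y ∩ ((X Δ Z) Δ Z))) Δ Zᶜ
2 ∈ (Y ∩ Z) and 2 ∉ (((X Δ Z) ∩ (Y ∩ ((X Δ Z) Δ Z))) Δ Zᶜ), so 2 ∈ (Y ∩ Z) \ (((X Δ Z) ∩ (Y ∩ ((X Δ Z) Δ Z))) Δ Zᶜ)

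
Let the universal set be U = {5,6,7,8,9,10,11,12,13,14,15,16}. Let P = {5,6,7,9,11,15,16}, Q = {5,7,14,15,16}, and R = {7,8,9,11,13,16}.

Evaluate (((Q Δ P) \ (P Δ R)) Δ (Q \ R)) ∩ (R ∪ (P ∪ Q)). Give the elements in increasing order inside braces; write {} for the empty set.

Q Δ P = {6,9,11,14}
P Δ R = {5,6,8,13,15}
(Q Δ P) \ (P Δ R) = {9,11,14}
Q \ R = {5,14,15}
((Q Δ P) \ (P Δ R)) Δ (Q \ R) = {5,9,11,15}
P ∪ Q = {5,6,7,9,11,14,15,16}
R ∪ (P ∪ Q) = {5,6,7,8,9,11,13,14,15,16}
(((Q Δ P) \ (P Δ R)) Δ (Q \ R)) ∩ (R ∪ (P ∪ Q)) = {5,9,11,15}

{5,9,11,15}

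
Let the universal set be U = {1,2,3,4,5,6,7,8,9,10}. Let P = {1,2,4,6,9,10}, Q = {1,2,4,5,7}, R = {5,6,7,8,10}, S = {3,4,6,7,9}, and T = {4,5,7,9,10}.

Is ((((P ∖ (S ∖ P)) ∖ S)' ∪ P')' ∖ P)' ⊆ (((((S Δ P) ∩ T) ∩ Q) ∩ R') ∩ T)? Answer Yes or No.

S ∖ P = {3,7}
P ∖ (S ∖ P) = {1,2,4,6,9,10}
(P ∖ (S ∖ P)) ∖ S = {1,2,10}
((P ∖ (S ∖ P)) ∖ S)' = {3,4,5,6,7,8,9}
P' = {3,5,7,8}
((P ∖ (S ∖ P)) ∖ S)' ∪ P' = {3,4,5,6,7,8,9}
(((P ∖ (S ∖ P)) ∖ S)' ∪ P')' = {1,2,10}
(((P ∖ (S ∖ P)) ∖ S)' ∪ P')' ∖ P = {}
((((P ∖ (S ∖ P)) ∖ S)' ∪ P')' ∖ P)' = {1,2,3,4,5,6,7,8,9,10}
S Δ P = {1,2,3,7,10}
(S Δ P) ∩ T = {7,10}
((S Δ P) ∩ T) ∩ Q = {7}
R' = {1,2,3,4,9}
(((S Δ P) ∩ T) ∩ Q) ∩ R' = {}
((((S Δ P) ∩ T) ∩ Q) ∩ R') ∩ T = {}
1 ∈ ((((P ∖ (S ∖ P)) ∖ S)' ∪ P')' ∖ P)' but 1 ∉ ((((S Δ P) ∩ T) ∩ Q) ∩ R') ∩ T, so the inclusion fails.

No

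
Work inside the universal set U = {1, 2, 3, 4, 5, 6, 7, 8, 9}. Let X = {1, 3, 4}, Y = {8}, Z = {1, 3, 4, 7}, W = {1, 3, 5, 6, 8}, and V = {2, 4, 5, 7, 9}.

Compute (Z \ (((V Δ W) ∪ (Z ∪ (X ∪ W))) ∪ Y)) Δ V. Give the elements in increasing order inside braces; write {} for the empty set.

{2, 4, 5, 7, 9}

V Δ W = {1, 2, 3, 4, 6, 7, 8, 9}
X ∪ W = {1, 3, 4, 5, 6, 8}
Z ∪ (X ∪ W) = {1, 3, 4, 5, 6, 7, 8}
(V Δ W) ∪ (Z ∪ (X ∪ W)) = {1, 2, 3, 4, 5, 6, 7, 8, 9}
((V Δ W) ∪ (Z ∪ (X ∪ W))) ∪ Y = {1, 2, 3, 4, 5, 6, 7, 8, 9}
Z \ (((V Δ W) ∪ (Z ∪ (X ∪ W))) ∪ Y) = {}
(Z \ (((V Δ W) ∪ (Z ∪ (X ∪ W))) ∪ Y)) Δ V = {2, 4, 5, 7, 9}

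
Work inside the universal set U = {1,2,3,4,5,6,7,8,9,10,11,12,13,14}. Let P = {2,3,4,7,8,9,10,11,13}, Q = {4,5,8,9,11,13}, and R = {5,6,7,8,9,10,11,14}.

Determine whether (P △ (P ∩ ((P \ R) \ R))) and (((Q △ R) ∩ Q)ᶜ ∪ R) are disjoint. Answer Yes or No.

No

P \ R = {2,3,4,13}
(P \ R) \ R = {2,3,4,13}
P ∩ ((P \ R) \ R) = {2,3,4,13}
P △ (P ∩ ((P \ R) \ R)) = {7,8,9,10,11}
Q △ R = {4,6,7,10,13,14}
(Q △ R) ∩ Q = {4,13}
((Q △ R) ∩ Q)ᶜ = {1,2,3,5,6,7,8,9,10,11,12,14}
((Q △ R) ∩ Q)ᶜ ∪ R = {1,2,3,5,6,7,8,9,10,11,12,14}
7 lies in both, so they are not disjoint.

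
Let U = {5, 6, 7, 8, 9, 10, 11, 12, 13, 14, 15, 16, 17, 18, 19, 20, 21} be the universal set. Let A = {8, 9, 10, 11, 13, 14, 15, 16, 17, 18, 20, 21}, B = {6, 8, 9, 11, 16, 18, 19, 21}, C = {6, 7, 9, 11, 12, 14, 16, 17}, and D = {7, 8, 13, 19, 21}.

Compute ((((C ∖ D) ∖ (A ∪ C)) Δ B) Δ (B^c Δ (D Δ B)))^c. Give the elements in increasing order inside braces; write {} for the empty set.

C ∖ D = {6, 9, 11, 12, 14, 16, 17}
A ∪ C = {6, 7, 8, 9, 10, 11, 12, 13, 14, 15, 16, 17, 18, 20, 21}
(C ∖ D) ∖ (A ∪ C) = {}
((C ∖ D) ∖ (A ∪ C)) Δ B = {6, 8, 9, 11, 16, 18, 19, 21}
B^c = {5, 7, 10, 12, 13, 14, 15, 17, 20}
D Δ B = {6, 7, 9, 11, 13, 16, 18}
B^c Δ (D Δ B) = {5, 6, 9, 10, 11, 12, 14, 15, 16, 17, 18, 20}
(((C ∖ D) ∖ (A ∪ C)) Δ B) Δ (B^c Δ (D Δ B)) = {5, 8, 10, 12, 14, 15, 17, 19, 20, 21}
((((C ∖ D) ∖ (A ∪ C)) Δ B) Δ (B^c Δ (D Δ B)))^c = {6, 7, 9, 11, 13, 16, 18}

{6, 7, 9, 11, 13, 16, 18}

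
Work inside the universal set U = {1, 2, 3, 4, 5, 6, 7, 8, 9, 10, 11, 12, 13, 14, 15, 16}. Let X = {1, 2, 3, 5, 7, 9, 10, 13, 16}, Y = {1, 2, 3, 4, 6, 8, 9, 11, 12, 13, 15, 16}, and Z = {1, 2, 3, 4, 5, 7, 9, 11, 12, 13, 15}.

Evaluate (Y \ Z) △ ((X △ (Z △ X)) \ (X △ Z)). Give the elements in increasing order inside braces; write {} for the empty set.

{1, 2, 3, 5, 6, 7, 8, 9, 13, 16}

Y \ Z = {6, 8, 16}
Z △ X = {4, 10, 11, 12, 15, 16}
X △ (Z △ X) = {1, 2, 3, 4, 5, 7, 9, 11, 12, 13, 15}
X △ Z = {4, 10, 11, 12, 15, 16}
(X △ (Z △ X)) \ (X △ Z) = {1, 2, 3, 5, 7, 9, 13}
(Y \ Z) △ ((X △ (Z △ X)) \ (X △ Z)) = {1, 2, 3, 5, 6, 7, 8, 9, 13, 16}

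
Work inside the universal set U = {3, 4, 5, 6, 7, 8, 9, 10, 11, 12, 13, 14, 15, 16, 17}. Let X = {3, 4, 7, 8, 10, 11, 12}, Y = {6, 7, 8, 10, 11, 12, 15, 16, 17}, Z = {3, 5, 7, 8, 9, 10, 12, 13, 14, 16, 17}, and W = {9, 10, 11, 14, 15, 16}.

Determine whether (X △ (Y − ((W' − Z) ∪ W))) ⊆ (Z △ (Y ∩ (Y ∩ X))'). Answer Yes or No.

No

W' = {3, 4, 5, 6, 7, 8, 12, 13, 17}
W' − Z = {4, 6}
(W' − Z) ∪ W = {4, 6, 9, 10, 11, 14, 15, 16}
Y − ((W' − Z) ∪ W) = {7, 8, 12, 17}
X △ (Y − ((W' − Z) ∪ W)) = {3, 4, 10, 11, 17}
Y ∩ X = {7, 8, 10, 11, 12}
Y ∩ (Y ∩ X) = {7, 8, 10, 11, 12}
(Y ∩ (Y ∩ X))' = {3, 4, 5, 6, 9, 13, 14, 15, 16, 17}
Z △ (Y ∩ (Y ∩ X))' = {4, 6, 7, 8, 10, 12, 15}
3 ∈ X △ (Y − ((W' − Z) ∪ W)) but 3 ∉ Z △ (Y ∩ (Y ∩ X))', so the inclusion fails.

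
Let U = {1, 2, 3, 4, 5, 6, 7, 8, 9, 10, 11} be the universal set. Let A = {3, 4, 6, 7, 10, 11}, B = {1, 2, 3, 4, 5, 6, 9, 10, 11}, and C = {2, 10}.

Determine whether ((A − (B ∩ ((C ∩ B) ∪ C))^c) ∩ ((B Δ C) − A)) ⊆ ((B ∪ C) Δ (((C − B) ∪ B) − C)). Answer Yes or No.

C ∩ B = {2, 10}
(C ∩ B) ∪ C = {2, 10}
B ∩ ((C ∩ B) ∪ C) = {2, 10}
(B ∩ ((C ∩ B) ∪ C))^c = {1, 3, 4, 5, 6, 7, 8, 9, 11}
A − (B ∩ ((C ∩ B) ∪ C))^c = {10}
B Δ C = {1, 3, 4, 5, 6, 9, 11}
(B Δ C) − A = {1, 5, 9}
(A − (B ∩ ((C ∩ B) ∪ C))^c) ∩ ((B Δ C) − A) = {}
B ∪ C = {1, 2, 3, 4, 5, 6, 9, 10, 11}
C − B = {}
(C − B) ∪ B = {1, 2, 3, 4, 5, 6, 9, 10, 11}
((C − B) ∪ B) − C = {1, 3, 4, 5, 6, 9, 11}
(B ∪ C) Δ (((C − B) ∪ B) − C) = {2, 10}
Every element of {} is in {2, 10}, so (A − (B ∩ ((C ∩ B) ∪ C))^c) ∩ ((B Δ C) − A) ⊆ (B ∪ C) Δ (((C − B) ∪ B) − C).

Yes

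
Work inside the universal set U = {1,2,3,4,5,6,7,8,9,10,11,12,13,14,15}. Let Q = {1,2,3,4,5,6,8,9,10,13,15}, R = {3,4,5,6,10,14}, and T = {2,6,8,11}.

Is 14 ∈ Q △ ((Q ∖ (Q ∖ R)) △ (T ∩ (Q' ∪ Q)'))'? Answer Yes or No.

14 ∉ Q and 14 ∈ R, so 14 ∉ Q ∖ R
14 ∉ Q and 14 ∉ (Q ∖ R), so 14 ∉ Q ∖ (Q ∖ R)
14 ∉ Q, so 14 ∈ Q'
14 ∈ Q' and 14 ∉ Q, so 14 ∈ Q' ∪ Q
14 ∉ (Q' ∪ Q)' since 14 ∈ (Q' ∪ Q)
14 ∉ T and 14 ∉ (Q' ∪ Q)', so 14 ∉ T ∩ (Q' ∪ Q)'
14 ∉ (Q ∖ (Q ∖ R)) and 14 ∉ (T ∩ (Q' ∪ Q)'), so 14 ∉ (Q ∖ (Q ∖ R)) △ (T ∩ (Q' ∪ Q)')
14 ∈ ((Q ∖ (Q ∖ R)) △ (T ∩ (Q' ∪ Q)'))' since 14 ∉ ((Q ∖ (Q ∖ R)) △ (T ∩ (Q' ∪ Q)'))
14 ∉ Q and 14 ∈ ((Q ∖ (Q ∖ R)) △ (T ∩ (Q' ∪ Q)'))', so 14 ∈ Q △ ((Q ∖ (Q ∖ R)) △ (T ∩ (Q' ∪ Q)'))'

Yes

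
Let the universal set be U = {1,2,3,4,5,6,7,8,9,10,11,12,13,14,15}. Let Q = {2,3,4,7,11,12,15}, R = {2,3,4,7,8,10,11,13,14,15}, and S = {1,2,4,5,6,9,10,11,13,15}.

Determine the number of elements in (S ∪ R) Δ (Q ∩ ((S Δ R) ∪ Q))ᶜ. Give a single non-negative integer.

S ∪ R = {1,2,3,4,5,6,7,8,9,10,11,13,14,15}
S Δ R = {1,3,5,6,7,8,9,14}
(S Δ R) ∪ Q = {1,2,3,4,5,6,7,8,9,11,12,14,15}
Q ∩ ((S Δ R) ∪ Q) = {2,3,4,7,11,12,15}
(Q ∩ ((S Δ R) ∪ Q))ᶜ = {1,5,6,8,9,10,13,14}
(S ∪ R) Δ (Q ∩ ((S Δ R) ∪ Q))ᶜ = {2,3,4,7,11,15}
|(S ∪ R) Δ (Q ∩ ((S Δ R) ∪ Q))ᶜ| = 6

6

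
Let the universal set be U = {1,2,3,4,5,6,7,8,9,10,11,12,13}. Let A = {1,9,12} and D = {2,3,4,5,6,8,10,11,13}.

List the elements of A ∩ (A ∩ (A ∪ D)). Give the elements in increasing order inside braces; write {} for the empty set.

{1,9,12}

A ∪ D = {1,2,3,4,5,6,8,9,10,11,12,13}
A ∩ (A ∪ D) = {1,9,12}
A ∩ (A ∩ (A ∪ D)) = {1,9,12}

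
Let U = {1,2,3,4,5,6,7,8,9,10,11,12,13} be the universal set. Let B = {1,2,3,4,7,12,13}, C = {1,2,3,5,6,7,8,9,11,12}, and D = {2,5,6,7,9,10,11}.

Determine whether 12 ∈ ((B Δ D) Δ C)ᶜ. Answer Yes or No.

12 ∈ B and 12 ∉ D, so 12 ∈ B Δ D
12 ∈ (B Δ D) and 12 ∈ C, so 12 ∉ (B Δ D) Δ C
12 ∈ ((B Δ D) Δ C)ᶜ since 12 ∉ ((B Δ D) Δ C)

Yes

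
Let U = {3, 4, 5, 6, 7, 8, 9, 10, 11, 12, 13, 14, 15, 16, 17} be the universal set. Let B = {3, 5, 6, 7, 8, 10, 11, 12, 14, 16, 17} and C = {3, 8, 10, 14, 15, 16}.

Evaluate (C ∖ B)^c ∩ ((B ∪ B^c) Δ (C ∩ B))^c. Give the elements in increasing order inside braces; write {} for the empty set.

C ∖ B = {15}
(C ∖ B)^c = {3, 4, 5, 6, 7, 8, 9, 10, 11, 12, 13, 14, 16, 17}
B^c = {4, 9, 13, 15}
B ∪ B^c = {3, 4, 5, 6, 7, 8, 9, 10, 11, 12, 13, 14, 15, 16, 17}
C ∩ B = {3, 8, 10, 14, 16}
(B ∪ B^c) Δ (C ∩ B) = {4, 5, 6, 7, 9, 11, 12, 13, 15, 17}
((B ∪ B^c) Δ (C ∩ B))^c = {3, 8, 10, 14, 16}
(C ∖ B)^c ∩ ((B ∪ B^c) Δ (C ∩ B))^c = {3, 8, 10, 14, 16}

{3, 8, 10, 14, 16}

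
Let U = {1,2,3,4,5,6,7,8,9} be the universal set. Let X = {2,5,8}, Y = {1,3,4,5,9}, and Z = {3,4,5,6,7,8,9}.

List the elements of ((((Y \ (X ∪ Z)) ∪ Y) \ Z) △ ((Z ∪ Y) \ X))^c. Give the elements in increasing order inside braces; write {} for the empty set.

X ∪ Z = {2,3,4,5,6,7,8,9}
Y \ (X ∪ Z) = {1}
(Y \ (X ∪ Z)) ∪ Y = {1,3,4,5,9}
((Y \ (X ∪ Z)) ∪ Y) \ Z = {1}
Z ∪ Y = {1,3,4,5,6,7,8,9}
(Z ∪ Y) \ X = {1,3,4,6,7,9}
(((Y \ (X ∪ Z)) ∪ Y) \ Z) △ ((Z ∪ Y) \ X) = {3,4,6,7,9}
((((Y \ (X ∪ Z)) ∪ Y) \ Z) △ ((Z ∪ Y) \ X))^c = {1,2,5,8}

{1,2,5,8}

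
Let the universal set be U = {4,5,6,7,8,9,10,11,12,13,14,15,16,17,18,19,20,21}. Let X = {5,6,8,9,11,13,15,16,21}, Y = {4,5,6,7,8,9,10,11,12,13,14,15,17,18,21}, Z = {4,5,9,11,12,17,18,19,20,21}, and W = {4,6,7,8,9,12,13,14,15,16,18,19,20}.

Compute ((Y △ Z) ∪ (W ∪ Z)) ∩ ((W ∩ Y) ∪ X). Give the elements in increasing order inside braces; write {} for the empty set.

Y △ Z = {6,7,8,10,13,14,15,19,20}
W ∪ Z = {4,5,6,7,8,9,11,12,13,14,15,16,17,18,19,20,21}
(Y △ Z) ∪ (W ∪ Z) = {4,5,6,7,8,9,10,11,12,13,14,15,16,17,18,19,20,21}
W ∩ Y = {4,6,7,8,9,12,13,14,15,18}
(W ∩ Y) ∪ X = {4,5,6,7,8,9,11,12,13,14,15,16,18,21}
((Y △ Z) ∪ (W ∪ Z)) ∩ ((W ∩ Y) ∪ X) = {4,5,6,7,8,9,11,12,13,14,15,16,18,21}

{4,5,6,7,8,9,11,12,13,14,15,16,18,21}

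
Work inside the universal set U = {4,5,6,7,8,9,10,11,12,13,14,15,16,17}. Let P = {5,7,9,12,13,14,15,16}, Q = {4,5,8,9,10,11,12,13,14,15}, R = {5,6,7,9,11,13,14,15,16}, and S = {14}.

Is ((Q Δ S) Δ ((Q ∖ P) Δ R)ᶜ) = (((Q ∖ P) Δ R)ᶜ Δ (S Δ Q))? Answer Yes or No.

Yes

Q Δ S = {4,5,8,9,10,11,12,13,15}
Q ∖ P = {4,8,10,11}
(Q ∖ P) Δ R = {4,5,6,7,8,9,10,13,14,15,16}
((Q ∖ P) Δ R)ᶜ = {11,12,17}
(Q Δ S) Δ ((Q ∖ P) Δ R)ᶜ = {4,5,8,9,10,13,15,17}
S Δ Q = {4,5,8,9,10,11,12,13,15}
((Q ∖ P) Δ R)ᶜ Δ (S Δ Q) = {4,5,8,9,10,13,15,17}
Both equal {4,5,8,9,10,13,15,17}, so (Q Δ S) Δ ((Q ∖ P) Δ R)ᶜ = ((Q ∖ P) Δ R)ᶜ Δ (S Δ Q).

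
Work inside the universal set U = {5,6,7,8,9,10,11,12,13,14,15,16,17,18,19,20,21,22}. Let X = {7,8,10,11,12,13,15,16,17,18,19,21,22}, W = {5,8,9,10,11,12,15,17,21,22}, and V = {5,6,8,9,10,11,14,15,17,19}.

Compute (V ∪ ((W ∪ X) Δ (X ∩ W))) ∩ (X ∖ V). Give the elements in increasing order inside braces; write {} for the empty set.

{7,13,16,18}

W ∪ X = {5,7,8,9,10,11,12,13,15,16,17,18,19,21,22}
X ∩ W = {8,10,11,12,15,17,21,22}
(W ∪ X) Δ (X ∩ W) = {5,7,9,13,16,18,19}
V ∪ ((W ∪ X) Δ (X ∩ W)) = {5,6,7,8,9,10,11,13,14,15,16,17,18,19}
X ∖ V = {7,12,13,16,18,21,22}
(V ∪ ((W ∪ X) Δ (X ∩ W))) ∩ (X ∖ V) = {7,13,16,18}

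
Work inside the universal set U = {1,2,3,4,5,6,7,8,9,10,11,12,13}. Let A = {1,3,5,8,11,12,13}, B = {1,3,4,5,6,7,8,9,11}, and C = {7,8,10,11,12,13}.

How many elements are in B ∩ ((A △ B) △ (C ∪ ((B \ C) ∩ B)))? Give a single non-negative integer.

A △ B = {4,6,7,9,12,13}
B \ C = {1,3,4,5,6,9}
(B \ C) ∩ B = {1,3,4,5,6,9}
C ∪ ((B \ C) ∩ B) = {1,3,4,5,6,7,8,9,10,11,12,13}
(A △ B) △ (C ∪ ((B \ C) ∩ B)) = {1,3,5,8,10,11}
B ∩ ((A △ B) △ (C ∪ ((B \ C) ∩ B))) = {1,3,5,8,11}
|B ∩ ((A △ B) △ (C ∪ ((B \ C) ∩ B)))| = 5

5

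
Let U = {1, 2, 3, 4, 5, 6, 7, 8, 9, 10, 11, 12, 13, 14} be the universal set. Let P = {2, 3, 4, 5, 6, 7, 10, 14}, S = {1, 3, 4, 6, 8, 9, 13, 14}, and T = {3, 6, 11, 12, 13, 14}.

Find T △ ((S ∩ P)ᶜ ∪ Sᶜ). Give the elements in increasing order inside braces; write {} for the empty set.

S ∩ P = {3, 4, 6, 14}
(S ∩ P)ᶜ = {1, 2, 5, 7, 8, 9, 10, 11, 12, 13}
Sᶜ = {2, 5, 7, 10, 11, 12}
(S ∩ P)ᶜ ∪ Sᶜ = {1, 2, 5, 7, 8, 9, 10, 11, 12, 13}
T △ ((S ∩ P)ᶜ ∪ Sᶜ) = {1, 2, 3, 5, 6, 7, 8, 9, 10, 14}

{1, 2, 3, 5, 6, 7, 8, 9, 10, 14}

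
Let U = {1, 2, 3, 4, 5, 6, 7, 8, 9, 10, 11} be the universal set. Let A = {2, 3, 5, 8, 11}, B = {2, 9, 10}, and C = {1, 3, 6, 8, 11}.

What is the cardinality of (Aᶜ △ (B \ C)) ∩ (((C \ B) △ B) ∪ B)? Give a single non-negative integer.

Aᶜ = {1, 4, 6, 7, 9, 10}
B \ C = {2, 9, 10}
Aᶜ △ (B \ C) = {1, 2, 4, 6, 7}
C \ B = {1, 3, 6, 8, 11}
(C \ B) △ B = {1, 2, 3, 6, 8, 9, 10, 11}
((C \ B) △ B) ∪ B = {1, 2, 3, 6, 8, 9, 10, 11}
(Aᶜ △ (B \ C)) ∩ (((C \ B) △ B) ∪ B) = {1, 2, 6}
|(Aᶜ △ (B \ C)) ∩ (((C \ B) △ B) ∪ B)| = 3

3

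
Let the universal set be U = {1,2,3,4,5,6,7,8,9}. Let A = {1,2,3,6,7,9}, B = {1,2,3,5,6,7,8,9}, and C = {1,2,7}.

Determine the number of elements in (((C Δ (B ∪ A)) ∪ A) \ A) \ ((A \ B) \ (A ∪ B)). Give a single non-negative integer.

2

B ∪ A = {1,2,3,5,6,7,8,9}
C Δ (B ∪ A) = {3,5,6,8,9}
(C Δ (B ∪ A)) ∪ A = {1,2,3,5,6,7,8,9}
((C Δ (B ∪ A)) ∪ A) \ A = {5,8}
A \ B = {}
A ∪ B = {1,2,3,5,6,7,8,9}
(A \ B) \ (A ∪ B) = {}
(((C Δ (B ∪ A)) ∪ A) \ A) \ ((A \ B) \ (A ∪ B)) = {5,8}
|(((C Δ (B ∪ A)) ∪ A) \ A) \ ((A \ B) \ (A ∪ B))| = 2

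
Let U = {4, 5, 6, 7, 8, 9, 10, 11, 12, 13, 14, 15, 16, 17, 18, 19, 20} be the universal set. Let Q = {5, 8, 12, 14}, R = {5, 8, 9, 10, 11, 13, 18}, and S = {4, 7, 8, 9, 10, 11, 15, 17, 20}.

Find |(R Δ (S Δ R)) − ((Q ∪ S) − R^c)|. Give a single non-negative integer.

5

S Δ R = {4, 5, 7, 13, 15, 17, 18, 20}
R Δ (S Δ R) = {4, 7, 8, 9, 10, 11, 15, 17, 20}
Q ∪ S = {4, 5, 7, 8, 9, 10, 11, 12, 14, 15, 17, 20}
R^c = {4, 6, 7, 12, 14, 15, 16, 17, 19, 20}
(Q ∪ S) − R^c = {5, 8, 9, 10, 11}
(R Δ (S Δ R)) − ((Q ∪ S) − R^c) = {4, 7, 15, 17, 20}
|(R Δ (S Δ R)) − ((Q ∪ S) − R^c)| = 5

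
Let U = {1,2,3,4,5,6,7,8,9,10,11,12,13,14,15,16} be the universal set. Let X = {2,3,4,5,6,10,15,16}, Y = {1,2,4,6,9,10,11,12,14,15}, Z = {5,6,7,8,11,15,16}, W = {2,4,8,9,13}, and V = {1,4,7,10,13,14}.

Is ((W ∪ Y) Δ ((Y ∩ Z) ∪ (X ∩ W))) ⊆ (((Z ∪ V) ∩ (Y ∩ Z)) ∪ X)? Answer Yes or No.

W ∪ Y = {1,2,4,6,8,9,10,11,12,13,14,15}
Y ∩ Z = {6,11,15}
X ∩ W = {2,4}
(Y ∩ Z) ∪ (X ∩ W) = {2,4,6,11,15}
(W ∪ Y) Δ ((Y ∩ Z) ∪ (X ∩ W)) = {1,8,9,10,12,13,14}
Z ∪ V = {1,4,5,6,7,8,10,11,13,14,15,16}
(Z ∪ V) ∩ (Y ∩ Z) = {6,11,15}
((Z ∪ V) ∩ (Y ∩ Z)) ∪ X = {2,3,4,5,6,10,11,15,16}
1 ∈ (W ∪ Y) Δ ((Y ∩ Z) ∪ (X ∩ W)) but 1 ∉ ((Z ∪ V) ∩ (Y ∩ Z)) ∪ X, so the inclusion fails.

No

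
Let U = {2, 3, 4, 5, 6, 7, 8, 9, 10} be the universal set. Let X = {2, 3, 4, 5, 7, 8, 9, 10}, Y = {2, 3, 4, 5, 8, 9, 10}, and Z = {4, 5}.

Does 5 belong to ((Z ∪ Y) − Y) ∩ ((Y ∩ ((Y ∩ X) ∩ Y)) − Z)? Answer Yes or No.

No

5 ∈ Z and 5 ∈ Y, so 5 ∈ Z ∪ Y
5 ∈ (Z ∪ Y) and 5 ∈ Y, so 5 ∉ (Z ∪ Y) − Y
5 ∈ Y and 5 ∈ X, so 5 ∈ Y ∩ X
5 ∈ (Y ∩ X) and 5 ∈ Y, so 5 ∈ (Y ∩ X) ∩ Y
5 ∈ Y and 5 ∈ ((Y ∩ X) ∩ Y), so 5 ∈ Y ∩ ((Y ∩ X) ∩ Y)
5 ∈ (Y ∩ ((Y ∩ X) ∩ Y)) and 5 ∈ Z, so 5 ∉ (Y ∩ ((Y ∩ X) ∩ Y)) − Z
5 ∉ ((Z ∪ Y) − Y) and 5 ∉ ((Y ∩ ((Y ∩ X) ∩ Y)) − Z), so 5 ∉ ((Z ∪ Y) − Y) ∩ ((Y ∩ ((Y ∩ X) ∩ Y)) − Z)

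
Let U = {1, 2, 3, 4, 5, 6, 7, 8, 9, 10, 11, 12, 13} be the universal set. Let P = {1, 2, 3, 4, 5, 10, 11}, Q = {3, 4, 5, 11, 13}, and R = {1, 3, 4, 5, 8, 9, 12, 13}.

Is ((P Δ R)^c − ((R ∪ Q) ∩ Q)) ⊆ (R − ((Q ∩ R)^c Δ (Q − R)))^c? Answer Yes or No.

P Δ R = {2, 8, 9, 10, 11, 12, 13}
(P Δ R)^c = {1, 3, 4, 5, 6, 7}
R ∪ Q = {1, 3, 4, 5, 8, 9, 11, 12, 13}
(R ∪ Q) ∩ Q = {3, 4, 5, 11, 13}
(P Δ R)^c − ((R ∪ Q) ∩ Q) = {1, 6, 7}
Q ∩ R = {3, 4, 5, 13}
(Q ∩ R)^c = {1, 2, 6, 7, 8, 9, 10, 11, 12}
Q − R = {11}
(Q ∩ R)^c Δ (Q − R) = {1, 2, 6, 7, 8, 9, 10, 12}
R − ((Q ∩ R)^c Δ (Q − R)) = {3, 4, 5, 13}
(R − ((Q ∩ R)^c Δ (Q − R)))^c = {1, 2, 6, 7, 8, 9, 10, 11, 12}
Every element of {1, 6, 7} is in {1, 2, 6, 7, 8, 9, 10, 11, 12}, so (P Δ R)^c − ((R ∪ Q) ∩ Q) ⊆ (R − ((Q ∩ R)^c Δ (Q − R)))^c.

Yes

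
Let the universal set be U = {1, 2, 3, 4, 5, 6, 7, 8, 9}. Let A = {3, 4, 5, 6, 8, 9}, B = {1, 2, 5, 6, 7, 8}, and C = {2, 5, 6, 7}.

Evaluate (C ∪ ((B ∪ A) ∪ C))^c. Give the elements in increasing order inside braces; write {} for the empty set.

B ∪ A = {1, 2, 3, 4, 5, 6, 7, 8, 9}
(B ∪ A) ∪ C = {1, 2, 3, 4, 5, 6, 7, 8, 9}
C ∪ ((B ∪ A) ∪ C) = {1, 2, 3, 4, 5, 6, 7, 8, 9}
(C ∪ ((B ∪ A) ∪ C))^c = {}

{}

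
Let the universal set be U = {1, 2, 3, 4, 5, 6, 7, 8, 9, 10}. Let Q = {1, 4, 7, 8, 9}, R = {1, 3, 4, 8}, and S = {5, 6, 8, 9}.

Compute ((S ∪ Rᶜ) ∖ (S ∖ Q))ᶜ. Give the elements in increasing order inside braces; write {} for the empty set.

Rᶜ = {2, 5, 6, 7, 9, 10}
S ∪ Rᶜ = {2, 5, 6, 7, 8, 9, 10}
S ∖ Q = {5, 6}
(S ∪ Rᶜ) ∖ (S ∖ Q) = {2, 7, 8, 9, 10}
((S ∪ Rᶜ) ∖ (S ∖ Q))ᶜ = {1, 3, 4, 5, 6}

{1, 3, 4, 5, 6}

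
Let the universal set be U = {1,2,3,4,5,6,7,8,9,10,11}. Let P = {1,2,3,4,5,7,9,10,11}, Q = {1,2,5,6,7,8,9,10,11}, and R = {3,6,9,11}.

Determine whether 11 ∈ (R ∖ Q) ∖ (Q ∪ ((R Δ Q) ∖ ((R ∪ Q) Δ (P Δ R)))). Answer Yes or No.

No

11 ∈ R and 11 ∈ Q, so 11 ∉ R ∖ Q
11 ∈ R and 11 ∈ Q, so 11 ∉ R Δ Q
11 ∈ R and 11 ∈ Q, so 11 ∈ R ∪ Q
11 ∈ P and 11 ∈ R, so 11 ∉ P Δ R
11 ∈ (R ∪ Q) and 11 ∉ (P Δ R), so 11 ∈ (R ∪ Q) Δ (P Δ R)
11 ∉ (R Δ Q) and 11 ∈ ((R ∪ Q) Δ (P Δ R)), so 11 ∉ (R Δ Q) ∖ ((R ∪ Q) Δ (P Δ R))
11 ∈ Q and 11 ∉ ((R Δ Q) ∖ ((R ∪ Q) Δ (P Δ R))), so 11 ∈ Q ∪ ((R Δ Q) ∖ ((R ∪ Q) Δ (P Δ R)))
11 ∉ (R ∖ Q) and 11 ∈ (Q ∪ ((R Δ Q) ∖ ((R ∪ Q) Δ (P Δ R)))), so 11 ∉ (R ∖ Q) ∖ (Q ∪ ((R Δ Q) ∖ ((R ∪ Q) Δ (P Δ R))))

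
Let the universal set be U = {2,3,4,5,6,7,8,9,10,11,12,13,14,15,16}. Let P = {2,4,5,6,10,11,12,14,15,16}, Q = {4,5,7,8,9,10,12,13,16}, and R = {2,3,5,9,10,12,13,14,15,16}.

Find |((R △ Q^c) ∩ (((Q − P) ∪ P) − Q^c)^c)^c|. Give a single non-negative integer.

13

Q^c = {2,3,6,11,14,15}
R △ Q^c = {5,6,9,10,11,12,13,16}
Q − P = {7,8,9,13}
(Q − P) ∪ P = {2,4,5,6,7,8,9,10,11,12,13,14,15,16}
((Q − P) ∪ P) − Q^c = {4,5,7,8,9,10,12,13,16}
(((Q − P) ∪ P) − Q^c)^c = {2,3,6,11,14,15}
(R △ Q^c) ∩ (((Q − P) ∪ P) − Q^c)^c = {6,11}
((R △ Q^c) ∩ (((Q − P) ∪ P) − Q^c)^c)^c = {2,3,4,5,7,8,9,10,12,13,14,15,16}
|((R △ Q^c) ∩ (((Q − P) ∪ P) − Q^c)^c)^c| = 13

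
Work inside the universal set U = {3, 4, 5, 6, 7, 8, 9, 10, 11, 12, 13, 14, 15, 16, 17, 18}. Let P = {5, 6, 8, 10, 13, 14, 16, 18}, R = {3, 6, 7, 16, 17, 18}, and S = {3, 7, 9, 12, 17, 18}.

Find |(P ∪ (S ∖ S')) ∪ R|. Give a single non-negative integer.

S' = {4, 5, 6, 8, 10, 11, 13, 14, 15, 16}
S ∖ S' = {3, 7, 9, 12, 17, 18}
P ∪ (S ∖ S') = {3, 5, 6, 7, 8, 9, 10, 12, 13, 14, 16, 17, 18}
(P ∪ (S ∖ S')) ∪ R = {3, 5, 6, 7, 8, 9, 10, 12, 13, 14, 16, 17, 18}
|(P ∪ (S ∖ S')) ∪ R| = 13

13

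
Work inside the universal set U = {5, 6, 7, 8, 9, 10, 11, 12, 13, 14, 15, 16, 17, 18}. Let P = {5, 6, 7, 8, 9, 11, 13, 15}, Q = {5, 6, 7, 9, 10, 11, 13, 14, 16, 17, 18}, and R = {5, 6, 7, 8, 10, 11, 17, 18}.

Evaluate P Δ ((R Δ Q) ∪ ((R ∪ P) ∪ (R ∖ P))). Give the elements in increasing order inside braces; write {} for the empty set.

R Δ Q = {8, 9, 13, 14, 16}
R ∪ P = {5, 6, 7, 8, 9, 10, 11, 13, 15, 17, 18}
R ∖ P = {10, 17, 18}
(R ∪ P) ∪ (R ∖ P) = {5, 6, 7, 8, 9, 10, 11, 13, 15, 17, 18}
(R Δ Q) ∪ ((R ∪ P) ∪ (R ∖ P)) = {5, 6, 7, 8, 9, 10, 11, 13, 14, 15, 16, 17, 18}
P Δ ((R Δ Q) ∪ ((R ∪ P) ∪ (R ∖ P))) = {10, 14, 16, 17, 18}

{10, 14, 16, 17, 18}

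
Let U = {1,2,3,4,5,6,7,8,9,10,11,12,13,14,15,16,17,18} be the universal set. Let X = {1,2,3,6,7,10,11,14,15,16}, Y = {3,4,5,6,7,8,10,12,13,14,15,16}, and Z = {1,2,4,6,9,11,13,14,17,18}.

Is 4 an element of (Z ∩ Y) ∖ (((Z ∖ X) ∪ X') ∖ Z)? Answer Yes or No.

4 ∈ Z and 4 ∈ Y, so 4 ∈ Z ∩ Y
4 ∈ Z and 4 ∉ X, so 4 ∈ Z ∖ X
4 ∉ X, so 4 ∈ X'
4 ∈ (Z ∖ X) and 4 ∈ X', so 4 ∈ (Z ∖ X) ∪ X'
4 ∈ ((Z ∖ X) ∪ X') and 4 ∈ Z, so 4 ∉ ((Z ∖ X) ∪ X') ∖ Z
4 ∈ (Z ∩ Y) and 4 ∉ (((Z ∖ X) ∪ X') ∖ Z), so 4 ∈ (Z ∩ Y) ∖ (((Z ∖ X) ∪ X') ∖ Z)

Yes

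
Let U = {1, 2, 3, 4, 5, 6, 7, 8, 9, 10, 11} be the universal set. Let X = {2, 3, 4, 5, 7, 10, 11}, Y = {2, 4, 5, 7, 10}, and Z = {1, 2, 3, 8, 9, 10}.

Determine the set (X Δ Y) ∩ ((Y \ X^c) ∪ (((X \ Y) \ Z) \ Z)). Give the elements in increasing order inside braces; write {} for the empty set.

X Δ Y = {3, 11}
X^c = {1, 6, 8, 9}
Y \ X^c = {2, 4, 5, 7, 10}
X \ Y = {3, 11}
(X \ Y) \ Z = {11}
((X \ Y) \ Z) \ Z = {11}
(Y \ X^c) ∪ (((X \ Y) \ Z) \ Z) = {2, 4, 5, 7, 10, 11}
(X Δ Y) ∩ ((Y \ X^c) ∪ (((X \ Y) \ Z) \ Z)) = {11}

{11}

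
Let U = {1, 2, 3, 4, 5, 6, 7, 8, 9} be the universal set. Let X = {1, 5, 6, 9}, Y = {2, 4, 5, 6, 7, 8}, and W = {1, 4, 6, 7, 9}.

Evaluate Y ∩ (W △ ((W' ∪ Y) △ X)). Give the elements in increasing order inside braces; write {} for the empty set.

{2, 6, 8}

W' = {2, 3, 5, 8}
W' ∪ Y = {2, 3, 4, 5, 6, 7, 8}
(W' ∪ Y) △ X = {1, 2, 3, 4, 7, 8, 9}
W △ ((W' ∪ Y) △ X) = {2, 3, 6, 8}
Y ∩ (W △ ((W' ∪ Y) △ X)) = {2, 6, 8}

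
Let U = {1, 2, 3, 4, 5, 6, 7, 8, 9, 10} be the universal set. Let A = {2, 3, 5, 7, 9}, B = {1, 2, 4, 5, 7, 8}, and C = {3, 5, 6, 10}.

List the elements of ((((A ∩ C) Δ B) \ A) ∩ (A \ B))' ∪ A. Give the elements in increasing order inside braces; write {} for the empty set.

A ∩ C = {3, 5}
(A ∩ C) Δ B = {1, 2, 3, 4, 7, 8}
((A ∩ C) Δ B) \ A = {1, 4, 8}
A \ B = {3, 9}
(((A ∩ C) Δ B) \ A) ∩ (A \ B) = {}
((((A ∩ C) Δ B) \ A) ∩ (A \ B))' = {1, 2, 3, 4, 5, 6, 7, 8, 9, 10}
((((A ∩ C) Δ B) \ A) ∩ (A \ B))' ∪ A = {1, 2, 3, 4, 5, 6, 7, 8, 9, 10}

{1, 2, 3, 4, 5, 6, 7, 8, 9, 10}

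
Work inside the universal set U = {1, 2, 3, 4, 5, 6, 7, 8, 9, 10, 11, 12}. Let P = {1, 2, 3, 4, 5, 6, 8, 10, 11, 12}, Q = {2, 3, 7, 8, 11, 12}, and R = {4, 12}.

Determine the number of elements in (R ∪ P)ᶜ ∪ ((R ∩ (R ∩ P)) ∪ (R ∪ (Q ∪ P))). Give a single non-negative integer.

R ∪ P = {1, 2, 3, 4, 5, 6, 8, 10, 11, 12}
(R ∪ P)ᶜ = {7, 9}
R ∩ P = {4, 12}
R ∩ (R ∩ P) = {4, 12}
Q ∪ P = {1, 2, 3, 4, 5, 6, 7, 8, 10, 11, 12}
R ∪ (Q ∪ P) = {1, 2, 3, 4, 5, 6, 7, 8, 10, 11, 12}
(R ∩ (R ∩ P)) ∪ (R ∪ (Q ∪ P)) = {1, 2, 3, 4, 5, 6, 7, 8, 10, 11, 12}
(R ∪ P)ᶜ ∪ ((R ∩ (R ∩ P)) ∪ (R ∪ (Q ∪ P))) = {1, 2, 3, 4, 5, 6, 7, 8, 9, 10, 11, 12}
|(R ∪ P)ᶜ ∪ ((R ∩ (R ∩ P)) ∪ (R ∪ (Q ∪ P)))| = 12

12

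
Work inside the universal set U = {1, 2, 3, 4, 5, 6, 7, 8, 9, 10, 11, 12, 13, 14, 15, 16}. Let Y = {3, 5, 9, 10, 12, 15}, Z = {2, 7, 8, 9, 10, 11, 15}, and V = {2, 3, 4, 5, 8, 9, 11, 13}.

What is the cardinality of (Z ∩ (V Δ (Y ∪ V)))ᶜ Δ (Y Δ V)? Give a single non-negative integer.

Y ∪ V = {2, 3, 4, 5, 8, 9, 10, 11, 12, 13, 15}
V Δ (Y ∪ V) = {10, 12, 15}
Z ∩ (V Δ (Y ∪ V)) = {10, 15}
(Z ∩ (V Δ (Y ∪ V)))ᶜ = {1, 2, 3, 4, 5, 6, 7, 8, 9, 11, 12, 13, 14, 16}
Y Δ V = {2, 4, 8, 10, 11, 12, 13, 15}
(Z ∩ (V Δ (Y ∪ V)))ᶜ Δ (Y Δ V) = {1, 3, 5, 6, 7, 9, 10, 14, 15, 16}
|(Z ∩ (V Δ (Y ∪ V)))ᶜ Δ (Y Δ V)| = 10

10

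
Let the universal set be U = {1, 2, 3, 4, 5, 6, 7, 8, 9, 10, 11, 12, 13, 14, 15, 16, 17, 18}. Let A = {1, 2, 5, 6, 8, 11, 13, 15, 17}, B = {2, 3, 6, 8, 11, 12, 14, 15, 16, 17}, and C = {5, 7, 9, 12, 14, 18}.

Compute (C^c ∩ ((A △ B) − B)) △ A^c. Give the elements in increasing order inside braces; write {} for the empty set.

C^c = {1, 2, 3, 4, 6, 8, 10, 11, 13, 15, 16, 17}
A △ B = {1, 3, 5, 12, 13, 14, 16}
(A △ B) − B = {1, 5, 13}
C^c ∩ ((A △ B) − B) = {1, 13}
A^c = {3, 4, 7, 9, 10, 12, 14, 16, 18}
(C^c ∩ ((A △ B) − B)) △ A^c = {1, 3, 4, 7, 9, 10, 12, 13, 14, 16, 18}

{1, 3, 4, 7, 9, 10, 12, 13, 14, 16, 18}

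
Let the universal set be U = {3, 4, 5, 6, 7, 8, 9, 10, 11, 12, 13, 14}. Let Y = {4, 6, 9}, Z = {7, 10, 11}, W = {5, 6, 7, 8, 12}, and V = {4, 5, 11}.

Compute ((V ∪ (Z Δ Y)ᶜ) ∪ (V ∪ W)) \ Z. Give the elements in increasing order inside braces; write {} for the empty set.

Z Δ Y = {4, 6, 7, 9, 10, 11}
(Z Δ Y)ᶜ = {3, 5, 8, 12, 13, 14}
V ∪ (Z Δ Y)ᶜ = {3, 4, 5, 8, 11, 12, 13, 14}
V ∪ W = {4, 5, 6, 7, 8, 11, 12}
(V ∪ (Z Δ Y)ᶜ) ∪ (V ∪ W) = {3, 4, 5, 6, 7, 8, 11, 12, 13, 14}
((V ∪ (Z Δ Y)ᶜ) ∪ (V ∪ W)) \ Z = {3, 4, 5, 6, 8, 12, 13, 14}

{3, 4, 5, 6, 8, 12, 13, 14}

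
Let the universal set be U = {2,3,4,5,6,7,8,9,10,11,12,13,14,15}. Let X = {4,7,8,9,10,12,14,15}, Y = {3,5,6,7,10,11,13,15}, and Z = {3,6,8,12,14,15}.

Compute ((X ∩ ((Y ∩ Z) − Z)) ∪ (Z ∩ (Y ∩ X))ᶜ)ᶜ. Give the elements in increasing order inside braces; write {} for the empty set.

Y ∩ Z = {3,6,15}
(Y ∩ Z) − Z = {}
X ∩ ((Y ∩ Z) − Z) = {}
Y ∩ X = {7,10,15}
Z ∩ (Y ∩ X) = {15}
(Z ∩ (Y ∩ X))ᶜ = {2,3,4,5,6,7,8,9,10,11,12,13,14}
(X ∩ ((Y ∩ Z) − Z)) ∪ (Z ∩ (Y ∩ X))ᶜ = {2,3,4,5,6,7,8,9,10,11,12,13,14}
((X ∩ ((Y ∩ Z) − Z)) ∪ (Z ∩ (Y ∩ X))ᶜ)ᶜ = {15}

{15}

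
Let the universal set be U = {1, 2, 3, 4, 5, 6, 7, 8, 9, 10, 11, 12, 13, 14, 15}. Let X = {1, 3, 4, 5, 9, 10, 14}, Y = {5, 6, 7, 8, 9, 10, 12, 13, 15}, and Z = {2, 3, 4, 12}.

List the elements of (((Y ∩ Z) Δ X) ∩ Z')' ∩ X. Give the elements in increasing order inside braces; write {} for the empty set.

{3, 4}

Y ∩ Z = {12}
(Y ∩ Z) Δ X = {1, 3, 4, 5, 9, 10, 12, 14}
Z' = {1, 5, 6, 7, 8, 9, 10, 11, 13, 14, 15}
((Y ∩ Z) Δ X) ∩ Z' = {1, 5, 9, 10, 14}
(((Y ∩ Z) Δ X) ∩ Z')' = {2, 3, 4, 6, 7, 8, 11, 12, 13, 15}
(((Y ∩ Z) Δ X) ∩ Z')' ∩ X = {3, 4}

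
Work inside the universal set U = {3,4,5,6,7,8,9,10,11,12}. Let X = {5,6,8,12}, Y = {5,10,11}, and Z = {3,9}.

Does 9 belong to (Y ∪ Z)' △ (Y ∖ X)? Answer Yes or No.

9 ∉ Y and 9 ∈ Z, so 9 ∈ Y ∪ Z
9 ∉ (Y ∪ Z)' since 9 ∈ (Y ∪ Z)
9 ∉ Y and 9 ∉ X, so 9 ∉ Y ∖ X
9 ∉ (Y ∪ Z)' and 9 ∉ (Y ∖ X), so 9 ∉ (Y ∪ Z)' △ (Y ∖ X)

No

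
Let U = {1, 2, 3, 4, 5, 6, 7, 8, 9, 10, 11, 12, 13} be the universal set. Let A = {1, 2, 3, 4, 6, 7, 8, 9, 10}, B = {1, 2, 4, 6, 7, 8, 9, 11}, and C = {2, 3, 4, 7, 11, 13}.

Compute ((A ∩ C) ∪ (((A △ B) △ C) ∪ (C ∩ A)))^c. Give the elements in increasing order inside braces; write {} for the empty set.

{1, 5, 6, 8, 9, 11, 12}

A ∩ C = {2, 3, 4, 7}
A △ B = {3, 10, 11}
(A △ B) △ C = {2, 4, 7, 10, 13}
C ∩ A = {2, 3, 4, 7}
((A △ B) △ C) ∪ (C ∩ A) = {2, 3, 4, 7, 10, 13}
(A ∩ C) ∪ (((A △ B) △ C) ∪ (C ∩ A)) = {2, 3, 4, 7, 10, 13}
((A ∩ C) ∪ (((A △ B) △ C) ∪ (C ∩ A)))^c = {1, 5, 6, 8, 9, 11, 12}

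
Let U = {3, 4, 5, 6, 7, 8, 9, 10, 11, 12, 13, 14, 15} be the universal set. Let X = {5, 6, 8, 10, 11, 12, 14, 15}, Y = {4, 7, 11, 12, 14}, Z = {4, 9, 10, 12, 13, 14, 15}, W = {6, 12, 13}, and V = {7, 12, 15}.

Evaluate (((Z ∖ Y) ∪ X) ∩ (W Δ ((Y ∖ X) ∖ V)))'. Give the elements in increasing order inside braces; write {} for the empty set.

{3, 4, 5, 7, 8, 9, 10, 11, 14, 15}

Z ∖ Y = {9, 10, 13, 15}
(Z ∖ Y) ∪ X = {5, 6, 8, 9, 10, 11, 12, 13, 14, 15}
Y ∖ X = {4, 7}
(Y ∖ X) ∖ V = {4}
W Δ ((Y ∖ X) ∖ V) = {4, 6, 12, 13}
((Z ∖ Y) ∪ X) ∩ (W Δ ((Y ∖ X) ∖ V)) = {6, 12, 13}
(((Z ∖ Y) ∪ X) ∩ (W Δ ((Y ∖ X) ∖ V)))' = {3, 4, 5, 7, 8, 9, 10, 11, 14, 15}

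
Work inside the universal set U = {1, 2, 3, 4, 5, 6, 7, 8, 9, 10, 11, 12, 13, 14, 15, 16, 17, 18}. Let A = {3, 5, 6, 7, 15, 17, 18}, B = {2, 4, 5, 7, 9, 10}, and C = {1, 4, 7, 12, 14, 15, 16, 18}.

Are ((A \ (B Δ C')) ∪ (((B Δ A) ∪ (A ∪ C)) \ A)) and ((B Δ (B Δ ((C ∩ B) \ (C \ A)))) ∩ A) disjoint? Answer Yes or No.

Yes

C' = {2, 3, 5, 6, 8, 9, 10, 11, 13, 17}
B Δ C' = {3, 4, 6, 7, 8, 11, 13, 17}
A \ (B Δ C') = {5, 15, 18}
B Δ A = {2, 3, 4, 6, 9, 10, 15, 17, 18}
A ∪ C = {1, 3, 4, 5, 6, 7, 12, 14, 15, 16, 17, 18}
(B Δ A) ∪ (A ∪ C) = {1, 2, 3, 4, 5, 6, 7, 9, 10, 12, 14, 15, 16, 17, 18}
((B Δ A) ∪ (A ∪ C)) \ A = {1, 2, 4, 9, 10, 12, 14, 16}
(A \ (B Δ C')) ∪ (((B Δ A) ∪ (A ∪ C)) \ A) = {1, 2, 4, 5, 9, 10, 12, 14, 15, 16, 18}
C ∩ B = {4, 7}
C \ A = {1, 4, 12, 14, 16}
(C ∩ B) \ (C \ A) = {7}
B Δ ((C ∩ B) \ (C \ A)) = {2, 4, 5, 9, 10}
B Δ (B Δ ((C ∩ B) \ (C \ A))) = {7}
(B Δ (B Δ ((C ∩ B) \ (C \ A)))) ∩ A = {7}
{1, 2, 4, 5, 9, 10, 12, 14, 15, 16, 18} and {7} share no elements.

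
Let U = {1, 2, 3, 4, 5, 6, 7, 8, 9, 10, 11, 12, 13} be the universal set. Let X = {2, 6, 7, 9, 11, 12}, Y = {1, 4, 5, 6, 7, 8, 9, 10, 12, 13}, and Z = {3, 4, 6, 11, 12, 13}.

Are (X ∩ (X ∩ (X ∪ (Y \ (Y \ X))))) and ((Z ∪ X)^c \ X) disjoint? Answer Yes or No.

Y \ X = {1, 4, 5, 8, 10, 13}
Y \ (Y \ X) = {6, 7, 9, 12}
X ∪ (Y \ (Y \ X)) = {2, 6, 7, 9, 11, 12}
X ∩ (X ∪ (Y \ (Y \ X))) = {2, 6, 7, 9, 11, 12}
X ∩ (X ∩ (X ∪ (Y \ (Y \ X)))) = {2, 6, 7, 9, 11, 12}
Z ∪ X = {2, 3, 4, 6, 7, 9, 11, 12, 13}
(Z ∪ X)^c = {1, 5, 8, 10}
(Z ∪ X)^c \ X = {1, 5, 8, 10}
{2, 6, 7, 9, 11, 12} and {1, 5, 8, 10} share no elements.

Yes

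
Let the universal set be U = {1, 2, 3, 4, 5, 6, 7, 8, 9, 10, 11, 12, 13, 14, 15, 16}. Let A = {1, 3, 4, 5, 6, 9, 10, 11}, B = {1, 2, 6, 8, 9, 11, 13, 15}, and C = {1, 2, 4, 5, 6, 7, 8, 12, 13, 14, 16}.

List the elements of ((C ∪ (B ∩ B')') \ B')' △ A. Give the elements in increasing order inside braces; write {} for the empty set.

B' = {3, 4, 5, 7, 10, 12, 14, 16}
B ∩ B' = {}
(B ∩ B')' = {1, 2, 3, 4, 5, 6, 7, 8, 9, 10, 11, 12, 13, 14, 15, 16}
C ∪ (B ∩ B')' = {1, 2, 3, 4, 5, 6, 7, 8, 9, 10, 11, 12, 13, 14, 15, 16}
(C ∪ (B ∩ B')') \ B' = {1, 2, 6, 8, 9, 11, 13, 15}
((C ∪ (B ∩ B')') \ B')' = {3, 4, 5, 7, 10, 12, 14, 16}
((C ∪ (B ∩ B')') \ B')' △ A = {1, 6, 7, 9, 11, 12, 14, 16}

{1, 6, 7, 9, 11, 12, 14, 16}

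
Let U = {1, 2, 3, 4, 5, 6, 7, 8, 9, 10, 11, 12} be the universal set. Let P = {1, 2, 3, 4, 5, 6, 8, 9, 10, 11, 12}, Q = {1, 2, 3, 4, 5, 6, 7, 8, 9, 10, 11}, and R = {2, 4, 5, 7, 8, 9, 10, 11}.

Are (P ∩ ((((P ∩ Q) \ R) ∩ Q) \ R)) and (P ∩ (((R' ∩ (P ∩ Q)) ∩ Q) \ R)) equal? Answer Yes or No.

P ∩ Q = {1, 2, 3, 4, 5, 6, 8, 9, 10, 11}
(P ∩ Q) \ R = {1, 3, 6}
((P ∩ Q) \ R) ∩ Q = {1, 3, 6}
(((P ∩ Q) \ R) ∩ Q) \ R = {1, 3, 6}
P ∩ ((((P ∩ Q) \ R) ∩ Q) \ R) = {1, 3, 6}
R' = {1, 3, 6, 12}
R' ∩ (P ∩ Q) = {1, 3, 6}
(R' ∩ (P ∩ Q)) ∩ Q = {1, 3, 6}
((R' ∩ (P ∩ Q)) ∩ Q) \ R = {1, 3, 6}
P ∩ (((R' ∩ (P ∩ Q)) ∩ Q) \ R) = {1, 3, 6}
Both equal {1, 3, 6}, so P ∩ ((((P ∩ Q) \ R) ∩ Q) \ R) = P ∩ (((R' ∩ (P ∩ Q)) ∩ Q) \ R).

Yes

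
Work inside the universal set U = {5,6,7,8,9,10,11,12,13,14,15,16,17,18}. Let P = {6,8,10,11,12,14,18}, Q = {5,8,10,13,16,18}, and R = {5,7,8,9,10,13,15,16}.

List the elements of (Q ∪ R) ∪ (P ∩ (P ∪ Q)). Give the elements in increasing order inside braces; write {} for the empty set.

Q ∪ R = {5,7,8,9,10,13,15,16,18}
P ∪ Q = {5,6,8,10,11,12,13,14,16,18}
P ∩ (P ∪ Q) = {6,8,10,11,12,14,18}
(Q ∪ R) ∪ (P ∩ (P ∪ Q)) = {5,6,7,8,9,10,11,12,13,14,15,16,18}

{5,6,7,8,9,10,11,12,13,14,15,16,18}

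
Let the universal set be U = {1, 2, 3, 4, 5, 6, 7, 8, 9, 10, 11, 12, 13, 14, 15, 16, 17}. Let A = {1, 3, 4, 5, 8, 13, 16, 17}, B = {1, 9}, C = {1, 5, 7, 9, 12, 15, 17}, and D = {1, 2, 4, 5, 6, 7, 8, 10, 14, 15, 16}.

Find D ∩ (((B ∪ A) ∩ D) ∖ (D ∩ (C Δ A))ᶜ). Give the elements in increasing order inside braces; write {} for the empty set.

B ∪ A = {1, 3, 4, 5, 8, 9, 13, 16, 17}
(B ∪ A) ∩ D = {1, 4, 5, 8, 16}
C Δ A = {3, 4, 7, 8, 9, 12, 13, 15, 16}
D ∩ (C Δ A) = {4, 7, 8, 15, 16}
(D ∩ (C Δ A))ᶜ = {1, 2, 3, 5, 6, 9, 10, 11, 12, 13, 14, 17}
((B ∪ A) ∩ D) ∖ (D ∩ (C Δ A))ᶜ = {4, 8, 16}
D ∩ (((B ∪ A) ∩ D) ∖ (D ∩ (C Δ A))ᶜ) = {4, 8, 16}

{4, 8, 16}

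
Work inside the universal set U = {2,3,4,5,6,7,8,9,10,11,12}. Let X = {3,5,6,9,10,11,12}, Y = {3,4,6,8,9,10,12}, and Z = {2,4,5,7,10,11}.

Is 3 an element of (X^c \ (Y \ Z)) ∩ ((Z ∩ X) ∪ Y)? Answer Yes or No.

No

3 ∈ X, so 3 ∉ X^c
3 ∈ Y and 3 ∉ Z, so 3 ∈ Y \ Z
3 ∉ X^c and 3 ∈ (Y \ Z), so 3 ∉ X^c \ (Y \ Z)
3 ∉ Z and 3 ∈ X, so 3 ∉ Z ∩ X
3 ∉ (Z ∩ X) and 3 ∈ Y, so 3 ∈ (Z ∩ X) ∪ Y
3 ∉ (X^c \ (Y \ Z)) and 3 ∈ ((Z ∩ X) ∪ Y), so 3 ∉ (X^c \ (Y \ Z)) ∩ ((Z ∩ X) ∪ Y)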